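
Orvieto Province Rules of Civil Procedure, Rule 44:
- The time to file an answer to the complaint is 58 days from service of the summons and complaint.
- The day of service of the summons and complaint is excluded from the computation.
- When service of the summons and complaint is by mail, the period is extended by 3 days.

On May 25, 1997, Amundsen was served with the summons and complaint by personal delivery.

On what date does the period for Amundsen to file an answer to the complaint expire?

58 days after May 25, 1997 is July 22, 1997.
Service was not by mail, so no mail extension applies.

July 22, 1997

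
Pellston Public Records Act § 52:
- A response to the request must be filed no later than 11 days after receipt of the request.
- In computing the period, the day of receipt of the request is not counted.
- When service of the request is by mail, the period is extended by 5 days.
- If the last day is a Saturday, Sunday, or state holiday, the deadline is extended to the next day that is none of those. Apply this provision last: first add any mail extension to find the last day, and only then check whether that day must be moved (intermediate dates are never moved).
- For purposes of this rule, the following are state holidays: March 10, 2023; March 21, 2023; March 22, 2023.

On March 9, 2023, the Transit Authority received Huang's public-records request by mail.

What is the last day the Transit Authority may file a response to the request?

11 days after March 9, 2023 is March 20, 2023.
Service was by mail, adding 5 days: March 20, 2023 + 5 days = March 25, 2023.
March 25, 2023 is Saturday; March 26, 2023 is Sunday. The next qualifying day is March 27, 2023.

March 27, 2023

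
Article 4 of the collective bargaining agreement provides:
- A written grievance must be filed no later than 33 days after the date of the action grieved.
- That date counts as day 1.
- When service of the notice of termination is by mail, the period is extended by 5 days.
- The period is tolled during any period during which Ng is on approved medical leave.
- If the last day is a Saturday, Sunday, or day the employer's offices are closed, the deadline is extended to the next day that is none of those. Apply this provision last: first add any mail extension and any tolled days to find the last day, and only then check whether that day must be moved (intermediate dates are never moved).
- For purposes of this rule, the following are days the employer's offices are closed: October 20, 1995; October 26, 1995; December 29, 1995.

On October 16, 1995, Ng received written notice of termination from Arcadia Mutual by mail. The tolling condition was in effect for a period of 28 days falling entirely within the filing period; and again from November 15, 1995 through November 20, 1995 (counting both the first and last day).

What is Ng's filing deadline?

Counting October 16, 1995 as day 1, day 33 is November 17, 1995.
Service was by mail, adding 5 days: November 17, 1995 + 5 days = November 22, 1995.
Tolling adds 28 days: November 22, 1995 + 28 days = December 20, 1995.
From November 15, 1995 through November 20, 1995 inclusive is 6 days; tolling adds 6 days: December 20, 1995 + 6 days = December 26, 1995.
December 26, 1995 is a Tuesday and not a day the employer's offices are closed, so no extension applies.

December 26, 1995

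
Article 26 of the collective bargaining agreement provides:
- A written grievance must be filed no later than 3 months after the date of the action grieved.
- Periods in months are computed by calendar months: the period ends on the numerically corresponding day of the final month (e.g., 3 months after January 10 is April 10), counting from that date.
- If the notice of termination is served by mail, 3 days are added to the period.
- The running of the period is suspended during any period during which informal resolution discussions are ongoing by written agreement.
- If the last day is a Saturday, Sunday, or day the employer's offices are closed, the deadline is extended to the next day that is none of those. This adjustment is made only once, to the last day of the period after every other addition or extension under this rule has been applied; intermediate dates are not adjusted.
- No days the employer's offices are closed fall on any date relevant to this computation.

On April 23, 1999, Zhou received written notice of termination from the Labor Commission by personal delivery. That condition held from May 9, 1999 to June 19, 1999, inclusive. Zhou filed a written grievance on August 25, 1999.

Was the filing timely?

3 months after April 23, 1999 is July 23, 1999.
Service was not by mail, so no mail extension applies.
From May 9, 1999 through June 19, 1999 inclusive is 42 days; tolling adds 42 days: July 23, 1999 + 42 days = September 3, 1999.
September 3, 1999 is a Friday and not a day the employer's offices are closed, so no extension applies.
The deadline is September 3, 1999; the filing on August 25, 1999 is on or before that date.

Yes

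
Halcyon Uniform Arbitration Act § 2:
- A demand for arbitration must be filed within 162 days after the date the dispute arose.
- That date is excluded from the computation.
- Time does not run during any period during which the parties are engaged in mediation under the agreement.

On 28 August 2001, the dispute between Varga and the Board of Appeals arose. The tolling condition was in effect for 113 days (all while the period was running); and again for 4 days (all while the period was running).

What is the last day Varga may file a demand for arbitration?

June 3, 2002

162 days after 28 August 2001 is February 6, 2002.
Tolling adds 113 days: February 6, 2002 + 113 days = May 30, 2002.
Tolling adds 4 days: May 30, 2002 + 4 days = June 3, 2002.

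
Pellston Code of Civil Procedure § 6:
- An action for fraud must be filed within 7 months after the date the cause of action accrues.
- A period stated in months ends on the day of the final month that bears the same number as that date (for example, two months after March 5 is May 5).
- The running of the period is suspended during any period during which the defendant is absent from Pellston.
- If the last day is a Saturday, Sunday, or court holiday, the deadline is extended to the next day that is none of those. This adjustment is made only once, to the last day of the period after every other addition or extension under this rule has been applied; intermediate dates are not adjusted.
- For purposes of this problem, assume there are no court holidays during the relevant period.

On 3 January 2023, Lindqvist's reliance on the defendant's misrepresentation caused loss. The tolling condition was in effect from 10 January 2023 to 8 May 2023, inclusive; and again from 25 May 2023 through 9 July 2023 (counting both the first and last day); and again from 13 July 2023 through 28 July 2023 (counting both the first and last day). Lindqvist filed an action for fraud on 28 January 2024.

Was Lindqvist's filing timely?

7 months after 3 January 2023 is August 3, 2023.
From January 10, 2023 through May 8, 2023 inclusive is 119 days; tolling adds 119 days: August 3, 2023 + 119 days = November 30, 2023.
From May 25, 2023 through July 9, 2023 inclusive is 46 days; tolling adds 46 days: November 30, 2023 + 46 days = January 15, 2024.
From July 13, 2023 through July 28, 2023 inclusive is 16 days; tolling adds 16 days: January 15, 2024 + 16 days = January 31, 2024.
January 31, 2024 is a Wednesday and not a court holiday, so no extension applies.
The deadline is January 31, 2024; the filing on January 28, 2024 is on or before that date.

Yes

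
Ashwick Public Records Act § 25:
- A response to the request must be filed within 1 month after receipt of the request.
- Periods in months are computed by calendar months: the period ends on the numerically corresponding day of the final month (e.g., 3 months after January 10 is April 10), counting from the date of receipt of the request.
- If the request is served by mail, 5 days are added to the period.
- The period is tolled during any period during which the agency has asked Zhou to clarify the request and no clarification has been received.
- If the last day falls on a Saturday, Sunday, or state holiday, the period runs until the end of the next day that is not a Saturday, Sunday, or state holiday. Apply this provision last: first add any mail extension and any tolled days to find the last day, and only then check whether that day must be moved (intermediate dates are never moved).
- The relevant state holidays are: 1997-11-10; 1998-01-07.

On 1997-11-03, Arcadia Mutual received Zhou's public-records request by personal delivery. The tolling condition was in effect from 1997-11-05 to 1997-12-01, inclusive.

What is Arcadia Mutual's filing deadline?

1 month after 1997-11-03 is December 3, 1997.
Service was not by mail, so no mail extension applies.
From November 5, 1997 through December 1, 1997 inclusive is 27 days; tolling adds 27 days: December 3, 1997 + 27 days = December 30, 1997.
December 30, 1997 is a Tuesday and not a state holiday, so no extension applies.

December 30, 1997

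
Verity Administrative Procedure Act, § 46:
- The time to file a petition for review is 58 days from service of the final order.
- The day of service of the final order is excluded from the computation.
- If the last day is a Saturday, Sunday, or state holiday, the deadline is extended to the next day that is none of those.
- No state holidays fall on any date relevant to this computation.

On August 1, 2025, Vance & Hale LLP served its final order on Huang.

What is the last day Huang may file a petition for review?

September 29, 2025

58 days after August 1, 2025 is September 28, 2025.
September 28, 2025 is Sunday. The next qualifying day is September 29, 2025.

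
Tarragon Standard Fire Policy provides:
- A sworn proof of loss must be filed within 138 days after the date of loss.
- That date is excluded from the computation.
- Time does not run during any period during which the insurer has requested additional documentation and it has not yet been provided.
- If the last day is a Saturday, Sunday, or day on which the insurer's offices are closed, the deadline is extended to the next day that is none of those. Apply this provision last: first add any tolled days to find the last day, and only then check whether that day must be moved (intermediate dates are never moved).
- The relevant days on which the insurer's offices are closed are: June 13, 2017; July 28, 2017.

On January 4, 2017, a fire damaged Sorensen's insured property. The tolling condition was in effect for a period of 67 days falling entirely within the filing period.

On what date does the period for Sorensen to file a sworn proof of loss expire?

July 31, 2017

138 days after January 4, 2017 is May 22, 2017.
Tolling adds 67 days: May 22, 2017 + 67 days = July 28, 2017.
July 28, 2017 is a listed holiday; July 29, 2017 is Saturday; July 30, 2017 is Sunday. The next qualifying day is July 31, 2017.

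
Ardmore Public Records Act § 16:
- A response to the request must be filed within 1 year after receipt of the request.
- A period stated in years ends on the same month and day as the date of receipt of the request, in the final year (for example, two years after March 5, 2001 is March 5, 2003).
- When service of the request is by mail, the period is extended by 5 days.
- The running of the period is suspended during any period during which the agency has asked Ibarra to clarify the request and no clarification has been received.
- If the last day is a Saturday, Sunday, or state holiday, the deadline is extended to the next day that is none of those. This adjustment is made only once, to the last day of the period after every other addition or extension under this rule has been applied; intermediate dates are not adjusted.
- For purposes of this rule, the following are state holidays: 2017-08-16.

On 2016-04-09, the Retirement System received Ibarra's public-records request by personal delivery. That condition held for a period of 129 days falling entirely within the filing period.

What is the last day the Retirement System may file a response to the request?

August 17, 2017

1 year after 2016-04-09 is April 9, 2017.
Service was not by mail, so no mail extension applies.
Tolling adds 129 days: April 9, 2017 + 129 days = August 16, 2017.
August 16, 2017 is a listed holiday. The next qualifying day is August 17, 2017.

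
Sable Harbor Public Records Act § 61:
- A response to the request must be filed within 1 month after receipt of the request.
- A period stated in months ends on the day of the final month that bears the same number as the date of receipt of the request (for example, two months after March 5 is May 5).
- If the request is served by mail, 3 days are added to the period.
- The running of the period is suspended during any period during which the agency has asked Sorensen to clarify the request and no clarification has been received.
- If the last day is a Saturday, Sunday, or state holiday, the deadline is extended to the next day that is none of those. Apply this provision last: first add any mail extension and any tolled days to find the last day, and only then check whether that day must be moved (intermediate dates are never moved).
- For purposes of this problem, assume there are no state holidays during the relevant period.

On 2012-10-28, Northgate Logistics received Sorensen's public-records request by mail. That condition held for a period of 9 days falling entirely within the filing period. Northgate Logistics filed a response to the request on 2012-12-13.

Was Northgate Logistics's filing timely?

No

1 month after 2012-10-28 is November 28, 2012.
Service was by mail, adding 3 days: November 28, 2012 + 3 days = December 1, 2012.
Tolling adds 9 days: December 1, 2012 + 9 days = December 10, 2012.
December 10, 2012 is a Monday and not a state holiday, so no extension applies.
The deadline is December 10, 2012; the filing on December 13, 2012 is after that date.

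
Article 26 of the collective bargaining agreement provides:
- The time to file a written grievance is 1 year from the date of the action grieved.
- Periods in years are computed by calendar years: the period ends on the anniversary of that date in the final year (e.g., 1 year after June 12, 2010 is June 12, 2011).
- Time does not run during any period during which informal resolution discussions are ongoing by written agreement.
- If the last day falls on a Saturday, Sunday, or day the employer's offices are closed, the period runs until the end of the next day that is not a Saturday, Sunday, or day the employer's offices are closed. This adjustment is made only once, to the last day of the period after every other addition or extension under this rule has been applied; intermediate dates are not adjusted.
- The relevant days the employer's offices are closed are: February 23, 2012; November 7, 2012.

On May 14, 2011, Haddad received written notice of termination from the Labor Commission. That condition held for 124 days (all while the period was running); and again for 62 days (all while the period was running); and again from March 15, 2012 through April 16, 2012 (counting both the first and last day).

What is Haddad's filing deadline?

1 year after May 14, 2011 is May 14, 2012.
Tolling adds 124 days: May 14, 2012 + 124 days = September 15, 2012.
Tolling adds 62 days: September 15, 2012 + 62 days = November 16, 2012.
From March 15, 2012 through April 16, 2012 inclusive is 33 days; tolling adds 33 days: November 16, 2012 + 33 days = December 19, 2012.
December 19, 2012 is a Wednesday and not a day the employer's offices are closed, so no extension applies.

December 19, 2012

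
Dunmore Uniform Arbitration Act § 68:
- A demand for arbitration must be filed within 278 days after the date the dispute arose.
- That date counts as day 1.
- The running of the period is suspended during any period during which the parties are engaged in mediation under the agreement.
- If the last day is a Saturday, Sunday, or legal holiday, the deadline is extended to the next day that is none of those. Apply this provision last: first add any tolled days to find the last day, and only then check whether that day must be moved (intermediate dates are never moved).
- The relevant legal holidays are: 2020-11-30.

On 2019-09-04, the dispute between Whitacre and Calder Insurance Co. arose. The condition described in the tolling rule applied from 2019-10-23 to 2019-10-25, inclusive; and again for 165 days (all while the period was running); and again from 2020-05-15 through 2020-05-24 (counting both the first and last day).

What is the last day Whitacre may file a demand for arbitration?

Counting 2019-09-04 as day 1, day 278 is June 7, 2020.
From October 23, 2019 through October 25, 2019 inclusive is 3 days; tolling adds 3 days: June 7, 2020 + 3 days = June 10, 2020.
Tolling adds 165 days: June 10, 2020 + 165 days = November 22, 2020.
From May 15, 2020 through May 24, 2020 inclusive is 10 days; tolling adds 10 days: November 22, 2020 + 10 days = December 2, 2020.
December 2, 2020 is a Wednesday and not a legal holiday, so no extension applies.

December 2, 2020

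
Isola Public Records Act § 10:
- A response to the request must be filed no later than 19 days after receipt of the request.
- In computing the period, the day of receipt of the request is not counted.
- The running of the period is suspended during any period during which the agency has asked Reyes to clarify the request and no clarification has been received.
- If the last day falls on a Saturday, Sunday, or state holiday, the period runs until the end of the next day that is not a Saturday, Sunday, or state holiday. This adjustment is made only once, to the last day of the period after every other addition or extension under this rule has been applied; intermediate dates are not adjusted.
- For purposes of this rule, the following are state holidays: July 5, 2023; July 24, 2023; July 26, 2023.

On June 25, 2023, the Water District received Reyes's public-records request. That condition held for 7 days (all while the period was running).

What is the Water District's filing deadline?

19 days after June 25, 2023 is July 14, 2023.
Tolling adds 7 days: July 14, 2023 + 7 days = July 21, 2023.
July 21, 2023 is a Friday and not a state holiday, so no extension applies.

July 21, 2023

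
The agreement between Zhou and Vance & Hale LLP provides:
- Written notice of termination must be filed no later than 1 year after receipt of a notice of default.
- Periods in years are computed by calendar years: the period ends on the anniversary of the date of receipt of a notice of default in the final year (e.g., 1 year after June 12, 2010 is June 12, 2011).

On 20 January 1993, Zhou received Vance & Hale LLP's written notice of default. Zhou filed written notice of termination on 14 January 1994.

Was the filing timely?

Yes

1 year after 20 January 1993 is January 20, 1994.
The deadline is January 20, 1994; the filing on January 14, 1994 is on or before that date.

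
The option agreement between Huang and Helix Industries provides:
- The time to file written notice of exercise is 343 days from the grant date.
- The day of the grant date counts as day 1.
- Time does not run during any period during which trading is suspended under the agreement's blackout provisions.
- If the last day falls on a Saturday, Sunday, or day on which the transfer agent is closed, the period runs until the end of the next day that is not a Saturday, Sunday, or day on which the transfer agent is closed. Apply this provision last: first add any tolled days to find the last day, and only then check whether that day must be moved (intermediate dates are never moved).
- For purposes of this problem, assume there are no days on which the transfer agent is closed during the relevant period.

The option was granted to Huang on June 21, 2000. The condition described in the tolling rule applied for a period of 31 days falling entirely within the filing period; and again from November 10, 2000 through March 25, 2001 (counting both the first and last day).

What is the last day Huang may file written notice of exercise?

Counting June 21, 2000 as day 1, day 343 is May 29, 2001.
Tolling adds 31 days: May 29, 2001 + 31 days = June 29, 2001.
From November 10, 2000 through March 25, 2001 inclusive is 136 days; tolling adds 136 days: June 29, 2001 + 136 days = November 12, 2001.
November 12, 2001 is a Monday and not a day on which the transfer agent is closed, so no extension applies.

November 12, 2001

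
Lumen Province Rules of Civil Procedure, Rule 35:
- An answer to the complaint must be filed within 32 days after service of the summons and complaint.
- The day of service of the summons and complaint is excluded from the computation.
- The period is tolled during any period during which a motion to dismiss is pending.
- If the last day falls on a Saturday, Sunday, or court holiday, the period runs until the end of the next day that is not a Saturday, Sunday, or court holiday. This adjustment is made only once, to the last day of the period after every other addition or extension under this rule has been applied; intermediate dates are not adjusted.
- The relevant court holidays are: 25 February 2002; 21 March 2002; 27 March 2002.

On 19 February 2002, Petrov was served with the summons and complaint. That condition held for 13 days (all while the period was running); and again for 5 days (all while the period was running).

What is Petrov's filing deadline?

32 days after 19 February 2002 is March 23, 2002.
Tolling adds 13 days: March 23, 2002 + 13 days = April 5, 2002.
Tolling adds 5 days: April 5, 2002 + 5 days = April 10, 2002.
April 10, 2002 is a Wednesday and not a court holiday, so no extension applies.

April 10, 2002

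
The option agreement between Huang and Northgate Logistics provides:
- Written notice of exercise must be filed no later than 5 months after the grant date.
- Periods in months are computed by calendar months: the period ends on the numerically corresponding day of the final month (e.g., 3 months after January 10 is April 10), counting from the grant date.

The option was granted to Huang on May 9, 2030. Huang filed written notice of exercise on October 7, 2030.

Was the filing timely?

5 months after May 9, 2030 is October 9, 2030.
The deadline is October 9, 2030; the filing on October 7, 2030 is on or before that date.

Yes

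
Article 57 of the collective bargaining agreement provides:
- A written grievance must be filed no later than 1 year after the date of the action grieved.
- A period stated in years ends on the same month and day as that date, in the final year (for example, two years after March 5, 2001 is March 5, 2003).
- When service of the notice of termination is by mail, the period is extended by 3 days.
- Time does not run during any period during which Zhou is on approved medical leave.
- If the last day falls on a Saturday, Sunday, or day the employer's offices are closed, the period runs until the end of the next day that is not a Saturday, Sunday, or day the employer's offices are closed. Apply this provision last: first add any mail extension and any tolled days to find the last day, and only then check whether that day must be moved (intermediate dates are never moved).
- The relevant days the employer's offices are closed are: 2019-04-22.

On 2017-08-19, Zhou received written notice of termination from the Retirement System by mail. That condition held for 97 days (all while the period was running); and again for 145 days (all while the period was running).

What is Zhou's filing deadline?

April 23, 2019

1 year after 2017-08-19 is August 19, 2018.
Service was by mail, adding 3 days: August 19, 2018 + 3 days = August 22, 2018.
Tolling adds 97 days: August 22, 2018 + 97 days = November 27, 2018.
Tolling adds 145 days: November 27, 2018 + 145 days = April 21, 2019.
April 21, 2019 is Sunday; April 22, 2019 is a listed holiday. The next qualifying day is April 23, 2019.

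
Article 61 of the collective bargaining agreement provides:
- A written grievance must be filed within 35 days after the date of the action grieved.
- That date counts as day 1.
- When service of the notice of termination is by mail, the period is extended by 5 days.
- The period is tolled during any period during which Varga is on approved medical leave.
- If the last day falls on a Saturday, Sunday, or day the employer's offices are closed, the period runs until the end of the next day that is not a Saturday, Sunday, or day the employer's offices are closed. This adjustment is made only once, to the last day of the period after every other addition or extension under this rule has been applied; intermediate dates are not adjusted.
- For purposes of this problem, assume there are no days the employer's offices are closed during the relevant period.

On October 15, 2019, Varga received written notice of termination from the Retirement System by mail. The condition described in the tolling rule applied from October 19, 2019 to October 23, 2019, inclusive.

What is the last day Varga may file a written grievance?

November 28, 2019

Counting October 15, 2019 as day 1, day 35 is November 18, 2019.
Service was by mail, adding 5 days: November 18, 2019 + 5 days = November 23, 2019.
From October 19, 2019 through October 23, 2019 inclusive is 5 days; tolling adds 5 days: November 23, 2019 + 5 days = November 28, 2019.
November 28, 2019 is a Thursday and not a day the employer's offices are closed, so no extension applies.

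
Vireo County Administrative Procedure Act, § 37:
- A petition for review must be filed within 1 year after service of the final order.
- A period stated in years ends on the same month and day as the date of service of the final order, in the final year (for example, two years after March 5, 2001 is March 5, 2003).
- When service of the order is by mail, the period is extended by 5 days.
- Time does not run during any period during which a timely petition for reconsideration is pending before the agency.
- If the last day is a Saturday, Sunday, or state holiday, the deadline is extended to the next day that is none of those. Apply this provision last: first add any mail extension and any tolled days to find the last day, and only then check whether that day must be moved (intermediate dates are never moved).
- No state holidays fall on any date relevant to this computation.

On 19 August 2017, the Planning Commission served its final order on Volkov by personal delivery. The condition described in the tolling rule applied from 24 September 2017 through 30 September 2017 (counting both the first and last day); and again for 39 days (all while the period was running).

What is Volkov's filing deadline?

October 4, 2018

1 year after 19 August 2017 is August 19, 2018.
Service was not by mail, so no mail extension applies.
From September 24, 2017 through September 30, 2017 inclusive is 7 days; tolling adds 7 days: August 19, 2018 + 7 days = August 26, 2018.
Tolling adds 39 days: August 26, 2018 + 39 days = October 4, 2018.
October 4, 2018 is a Thursday and not a state holiday, so no extension applies.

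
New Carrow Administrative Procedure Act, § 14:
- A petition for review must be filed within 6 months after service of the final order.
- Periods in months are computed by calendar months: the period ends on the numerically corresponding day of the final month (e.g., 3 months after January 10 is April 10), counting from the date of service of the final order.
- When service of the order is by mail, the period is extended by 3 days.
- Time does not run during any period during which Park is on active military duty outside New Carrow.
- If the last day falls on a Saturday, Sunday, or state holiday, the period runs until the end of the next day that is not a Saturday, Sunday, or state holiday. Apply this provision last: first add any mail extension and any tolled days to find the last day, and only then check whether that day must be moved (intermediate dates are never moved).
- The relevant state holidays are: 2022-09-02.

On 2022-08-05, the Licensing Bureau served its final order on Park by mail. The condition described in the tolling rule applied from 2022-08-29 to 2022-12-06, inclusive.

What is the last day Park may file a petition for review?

6 months after 2022-08-05 is February 5, 2023.
Service was by mail, adding 3 days: February 5, 2023 + 3 days = February 8, 2023.
From August 29, 2022 through December 6, 2022 inclusive is 100 days; tolling adds 100 days: February 8, 2023 + 100 days = May 19, 2023.
May 19, 2023 is a Friday and not a state holiday, so no extension applies.

May 19, 2023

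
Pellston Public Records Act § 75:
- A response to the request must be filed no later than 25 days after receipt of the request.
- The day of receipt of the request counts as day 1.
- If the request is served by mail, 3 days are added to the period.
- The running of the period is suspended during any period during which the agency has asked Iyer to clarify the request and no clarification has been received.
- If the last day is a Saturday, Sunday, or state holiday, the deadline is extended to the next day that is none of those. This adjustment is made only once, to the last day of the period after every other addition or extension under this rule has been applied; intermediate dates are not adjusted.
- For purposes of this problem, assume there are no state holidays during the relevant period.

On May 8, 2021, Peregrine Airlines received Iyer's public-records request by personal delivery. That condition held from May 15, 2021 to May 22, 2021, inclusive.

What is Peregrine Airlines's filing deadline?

Counting May 8, 2021 as day 1, day 25 is June 1, 2021.
Service was not by mail, so no mail extension applies.
From May 15, 2021 through May 22, 2021 inclusive is 8 days; tolling adds 8 days: June 1, 2021 + 8 days = June 9, 2021.
June 9, 2021 is a Wednesday and not a state holiday, so no extension applies.

June 9, 2021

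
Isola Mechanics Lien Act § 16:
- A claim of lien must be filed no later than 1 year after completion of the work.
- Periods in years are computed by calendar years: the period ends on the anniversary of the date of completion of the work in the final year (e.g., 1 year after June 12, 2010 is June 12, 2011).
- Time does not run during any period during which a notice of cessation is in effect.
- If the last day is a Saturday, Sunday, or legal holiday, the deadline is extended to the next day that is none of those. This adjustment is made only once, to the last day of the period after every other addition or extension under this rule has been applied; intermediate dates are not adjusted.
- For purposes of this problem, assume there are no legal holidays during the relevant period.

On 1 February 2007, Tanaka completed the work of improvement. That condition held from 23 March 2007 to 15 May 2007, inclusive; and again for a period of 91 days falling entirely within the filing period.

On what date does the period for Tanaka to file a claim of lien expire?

1 year after 1 February 2007 is February 1, 2008.
From March 23, 2007 through May 15, 2007 inclusive is 54 days; tolling adds 54 days: February 1, 2008 + 54 days = March 26, 2008.
Tolling adds 91 days: March 26, 2008 + 91 days = June 25, 2008.
June 25, 2008 is a Wednesday and not a legal holiday, so no extension applies.

June 25, 2008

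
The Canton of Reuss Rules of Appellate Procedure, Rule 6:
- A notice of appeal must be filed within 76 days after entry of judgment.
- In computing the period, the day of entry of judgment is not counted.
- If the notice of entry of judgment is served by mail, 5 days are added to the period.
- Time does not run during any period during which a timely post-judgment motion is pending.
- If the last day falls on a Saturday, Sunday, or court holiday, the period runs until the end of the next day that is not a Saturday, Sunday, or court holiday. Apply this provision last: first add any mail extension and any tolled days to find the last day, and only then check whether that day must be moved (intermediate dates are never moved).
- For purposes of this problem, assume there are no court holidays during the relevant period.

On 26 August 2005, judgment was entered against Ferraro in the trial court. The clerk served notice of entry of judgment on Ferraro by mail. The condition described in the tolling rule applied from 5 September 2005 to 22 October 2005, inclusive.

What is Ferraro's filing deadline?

January 2, 2006

76 days after 26 August 2005 is November 10, 2005.
Service was by mail, adding 5 days: November 10, 2005 + 5 days = November 15, 2005.
From September 5, 2005 through October 22, 2005 inclusive is 48 days; tolling adds 48 days: November 15, 2005 + 48 days = January 2, 2006.
January 2, 2006 is a Monday and not a court holiday, so no extension applies.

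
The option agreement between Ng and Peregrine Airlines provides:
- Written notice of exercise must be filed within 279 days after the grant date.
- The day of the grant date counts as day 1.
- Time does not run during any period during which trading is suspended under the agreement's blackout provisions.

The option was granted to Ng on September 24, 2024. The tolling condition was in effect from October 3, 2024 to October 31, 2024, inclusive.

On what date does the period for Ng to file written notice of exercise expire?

July 28, 2025

Counting September 24, 2024 as day 1, day 279 is June 29, 2025.
From October 3, 2024 through October 31, 2024 inclusive is 29 days; tolling adds 29 days: June 29, 2025 + 29 days = July 28, 2025.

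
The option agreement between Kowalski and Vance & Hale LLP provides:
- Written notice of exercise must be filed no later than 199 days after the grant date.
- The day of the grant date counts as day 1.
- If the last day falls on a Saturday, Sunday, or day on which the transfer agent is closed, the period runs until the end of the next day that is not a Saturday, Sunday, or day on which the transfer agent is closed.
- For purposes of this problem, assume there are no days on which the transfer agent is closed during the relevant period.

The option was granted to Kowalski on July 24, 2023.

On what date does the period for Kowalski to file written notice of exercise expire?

February 7, 2024

Counting July 24, 2023 as day 1, day 199 is February 7, 2024.
February 7, 2024 is a Wednesday and not a day on which the transfer agent is closed, so no extension applies.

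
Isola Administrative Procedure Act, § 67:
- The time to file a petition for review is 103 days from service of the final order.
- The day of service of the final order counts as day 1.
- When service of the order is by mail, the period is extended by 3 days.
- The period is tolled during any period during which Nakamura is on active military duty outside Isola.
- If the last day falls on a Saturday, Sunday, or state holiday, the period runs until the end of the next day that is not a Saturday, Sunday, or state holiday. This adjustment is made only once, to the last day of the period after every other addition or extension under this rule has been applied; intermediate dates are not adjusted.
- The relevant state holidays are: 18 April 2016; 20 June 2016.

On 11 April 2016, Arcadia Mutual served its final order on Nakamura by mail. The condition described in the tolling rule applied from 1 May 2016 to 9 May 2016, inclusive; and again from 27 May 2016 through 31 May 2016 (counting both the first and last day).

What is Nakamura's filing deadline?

August 8, 2016

Counting 11 April 2016 as day 1, day 103 is July 22, 2016.
Service was by mail, adding 3 days: July 22, 2016 + 3 days = July 25, 2016.
From May 1, 2016 through May 9, 2016 inclusive is 9 days; tolling adds 9 days: July 25, 2016 + 9 days = August 3, 2016.
From May 27, 2016 through May 31, 2016 inclusive is 5 days; tolling adds 5 days: August 3, 2016 + 5 days = August 8, 2016.
August 8, 2016 is a Monday and not a state holiday, so no extension applies.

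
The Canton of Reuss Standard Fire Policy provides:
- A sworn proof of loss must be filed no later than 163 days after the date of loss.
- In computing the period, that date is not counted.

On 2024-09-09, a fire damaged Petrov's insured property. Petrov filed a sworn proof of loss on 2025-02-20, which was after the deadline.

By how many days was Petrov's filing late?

1 day

163 days after 2024-09-09 is February 19, 2025.
The deadline is February 19, 2025; from February 19, 2025 to February 20, 2025 is 1 days.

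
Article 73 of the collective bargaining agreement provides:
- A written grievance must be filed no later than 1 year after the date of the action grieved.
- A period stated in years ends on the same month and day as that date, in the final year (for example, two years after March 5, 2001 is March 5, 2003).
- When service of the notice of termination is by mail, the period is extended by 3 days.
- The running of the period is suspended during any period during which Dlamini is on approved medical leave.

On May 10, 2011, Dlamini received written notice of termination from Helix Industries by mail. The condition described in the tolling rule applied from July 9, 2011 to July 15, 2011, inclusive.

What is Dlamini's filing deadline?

1 year after May 10, 2011 is May 10, 2012.
Service was by mail, adding 3 days: May 10, 2012 + 3 days = May 13, 2012.
From July 9, 2011 through July 15, 2011 inclusive is 7 days; tolling adds 7 days: May 13, 2012 + 7 days = May 20, 2012.

May 20, 2012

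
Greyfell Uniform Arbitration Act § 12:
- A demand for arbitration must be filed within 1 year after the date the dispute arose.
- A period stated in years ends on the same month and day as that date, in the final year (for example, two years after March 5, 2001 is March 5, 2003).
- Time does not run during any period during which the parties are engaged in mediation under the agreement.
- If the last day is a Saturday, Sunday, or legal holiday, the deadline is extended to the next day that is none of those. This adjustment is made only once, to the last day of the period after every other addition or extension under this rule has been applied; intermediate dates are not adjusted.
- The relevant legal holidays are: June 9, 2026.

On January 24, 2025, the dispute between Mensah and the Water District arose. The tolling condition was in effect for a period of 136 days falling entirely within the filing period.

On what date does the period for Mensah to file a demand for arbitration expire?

June 10, 2026

1 year after January 24, 2025 is January 24, 2026.
Tolling adds 136 days: January 24, 2026 + 136 days = June 9, 2026.
June 9, 2026 is a listed holiday. The next qualifying day is June 10, 2026.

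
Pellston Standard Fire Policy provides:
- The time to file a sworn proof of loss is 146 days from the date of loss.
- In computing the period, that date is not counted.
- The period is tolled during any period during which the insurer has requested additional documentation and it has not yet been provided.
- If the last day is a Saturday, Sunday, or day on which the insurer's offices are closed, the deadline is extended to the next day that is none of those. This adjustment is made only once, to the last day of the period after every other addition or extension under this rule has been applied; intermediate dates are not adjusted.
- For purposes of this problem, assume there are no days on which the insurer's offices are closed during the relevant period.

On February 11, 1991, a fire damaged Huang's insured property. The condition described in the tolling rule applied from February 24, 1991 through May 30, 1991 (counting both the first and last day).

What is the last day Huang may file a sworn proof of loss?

October 11, 1991

146 days after February 11, 1991 is July 7, 1991.
From February 24, 1991 through May 30, 1991 inclusive is 96 days; tolling adds 96 days: July 7, 1991 + 96 days = October 11, 1991.
October 11, 1991 is a Friday and not a day on which the insurer's offices are closed, so no extension applies.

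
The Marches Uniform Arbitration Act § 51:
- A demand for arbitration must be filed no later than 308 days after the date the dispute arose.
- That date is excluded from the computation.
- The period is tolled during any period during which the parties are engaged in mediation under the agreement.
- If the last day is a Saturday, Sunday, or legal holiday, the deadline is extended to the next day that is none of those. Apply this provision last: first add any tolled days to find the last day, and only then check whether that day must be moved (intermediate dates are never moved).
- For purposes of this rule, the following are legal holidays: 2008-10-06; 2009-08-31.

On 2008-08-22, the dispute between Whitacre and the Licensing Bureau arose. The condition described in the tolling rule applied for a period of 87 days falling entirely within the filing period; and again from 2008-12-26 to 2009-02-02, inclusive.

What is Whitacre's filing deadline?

308 days after 2008-08-22 is June 26, 2009.
Tolling adds 87 days: June 26, 2009 + 87 days = September 21, 2009.
From December 26, 2008 through February 2, 2009 inclusive is 39 days; tolling adds 39 days: September 21, 2009 + 39 days = October 30, 2009.
October 30, 2009 is a Friday and not a legal holiday, so no extension applies.

October 30, 2009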